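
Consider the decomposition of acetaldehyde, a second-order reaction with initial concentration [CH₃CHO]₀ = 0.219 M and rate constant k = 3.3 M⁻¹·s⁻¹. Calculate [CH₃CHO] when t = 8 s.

0.03229 M

Step 1: For a second-order reaction: 1/[CH₃CHO] = 1/[CH₃CHO]₀ + kt
Step 2: 1/[CH₃CHO] = 1/0.219 + 3.3 × 8
Step 3: 1/[CH₃CHO] = 4.566 + 26.4 = 30.97
Step 4: [CH₃CHO] = 1/30.97 = 0.03229 M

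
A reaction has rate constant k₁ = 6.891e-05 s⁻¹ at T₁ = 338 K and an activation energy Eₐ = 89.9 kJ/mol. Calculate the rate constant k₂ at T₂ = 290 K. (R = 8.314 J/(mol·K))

3.456e-07 s⁻¹

Step 1: Use the two-temperature Arrhenius form: ln(k₂/k₁) = -Eₐ/R × (1/T₂ - 1/T₁)
Step 2: Convert Eₐ to J/mol: 89.9 kJ/mol = 89900 J/mol
Step 3: 1/T₂ - 1/T₁ = 1/290 - 1/338 = 4.896960e-04 K⁻¹
Step 4: ln(k₂/k₁) = -89900/8.314 × 4.896960e-04 = -5.29513
Step 5: k₂ = k₁ × exp(-5.29513) = 6.891e-05 × 5.01596e-03 = 3.456e-07 s⁻¹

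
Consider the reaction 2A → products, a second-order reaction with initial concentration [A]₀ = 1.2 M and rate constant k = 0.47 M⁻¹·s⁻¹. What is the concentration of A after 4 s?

0.3686 M

Step 1: For a second-order reaction: 1/[A] = 1/[A]₀ + kt
Step 2: 1/[A] = 1/1.2 + 0.47 × 4
Step 3: 1/[A] = 0.8333 + 1.88 = 2.713
Step 4: [A] = 1/2.713 = 0.3686 M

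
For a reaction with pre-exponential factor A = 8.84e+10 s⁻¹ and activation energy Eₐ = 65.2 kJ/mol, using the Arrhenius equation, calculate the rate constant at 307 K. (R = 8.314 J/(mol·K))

7.12e-01 s⁻¹

Step 1: Use the Arrhenius equation: k = A × exp(-Eₐ/RT)
Step 2: Convert Eₐ to J/mol: 65.2 kJ/mol = 65200 J/mol
Step 3: Calculate the exponent: -Eₐ/(RT) = -65200/(8.314 × 307) = -25.54461
Step 4: k = 8.84e+10 × exp(-25.54461)
Step 5: k = 8.84e+10 × 8.05595e-12 = 7.1215e-01 s⁻¹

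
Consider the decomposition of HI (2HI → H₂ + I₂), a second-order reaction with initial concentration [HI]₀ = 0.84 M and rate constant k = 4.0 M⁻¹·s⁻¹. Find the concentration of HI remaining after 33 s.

0.007508 M

Step 1: For a second-order reaction: 1/[HI] = 1/[HI]₀ + kt
Step 2: 1/[HI] = 1/0.84 + 4.0 × 33
Step 3: 1/[HI] = 1.19 + 132 = 133.2
Step 4: [HI] = 1/133.2 = 0.007508 M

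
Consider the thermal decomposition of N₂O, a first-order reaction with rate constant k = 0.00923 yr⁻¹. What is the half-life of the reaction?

75.1 yr

Step 1: For a first-order reaction, t₁/₂ = ln(2)/k
Step 2: t₁/₂ = ln(2)/0.00923
Step 3: t₁/₂ = 0.6931/0.00923 = 75.1 yr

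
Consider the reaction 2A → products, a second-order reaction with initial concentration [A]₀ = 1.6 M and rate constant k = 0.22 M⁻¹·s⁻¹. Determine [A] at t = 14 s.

0.2699 M

Step 1: For a second-order reaction: 1/[A] = 1/[A]₀ + kt
Step 2: 1/[A] = 1/1.6 + 0.22 × 14
Step 3: 1/[A] = 0.625 + 3.08 = 3.705
Step 4: [A] = 1/3.705 = 0.2699 M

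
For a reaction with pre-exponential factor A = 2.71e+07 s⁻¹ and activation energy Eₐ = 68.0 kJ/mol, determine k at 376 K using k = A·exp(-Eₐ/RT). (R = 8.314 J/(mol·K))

9.68e-03 s⁻¹

Step 1: Use the Arrhenius equation: k = A × exp(-Eₐ/RT)
Step 2: Convert Eₐ to J/mol: 68.0 kJ/mol = 68000 J/mol
Step 3: Calculate the exponent: -Eₐ/(RT) = -68000/(8.314 × 376) = -21.75259
Step 4: k = 2.71e+07 × exp(-21.75259)
Step 5: k = 2.71e+07 × 3.57248e-10 = 9.6814e-03 s⁻¹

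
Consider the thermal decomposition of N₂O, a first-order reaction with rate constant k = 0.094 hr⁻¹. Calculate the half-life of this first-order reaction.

7.374 hr

Step 1: For a first-order reaction, t₁/₂ = ln(2)/k
Step 2: t₁/₂ = ln(2)/0.094
Step 3: t₁/₂ = 0.6931/0.094 = 7.374 hr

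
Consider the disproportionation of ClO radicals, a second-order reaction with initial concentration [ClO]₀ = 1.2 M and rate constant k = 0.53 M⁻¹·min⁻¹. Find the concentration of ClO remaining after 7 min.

0.2201 M

Step 1: For a second-order reaction: 1/[ClO] = 1/[ClO]₀ + kt
Step 2: 1/[ClO] = 1/1.2 + 0.53 × 7
Step 3: 1/[ClO] = 0.8333 + 3.71 = 4.543
Step 4: [ClO] = 1/4.543 = 0.2201 M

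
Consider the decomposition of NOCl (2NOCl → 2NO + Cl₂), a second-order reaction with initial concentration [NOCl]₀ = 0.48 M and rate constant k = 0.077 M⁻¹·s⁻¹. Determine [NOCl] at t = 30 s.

0.2276 M

Step 1: For a second-order reaction: 1/[NOCl] = 1/[NOCl]₀ + kt
Step 2: 1/[NOCl] = 1/0.48 + 0.077 × 30
Step 3: 1/[NOCl] = 2.083 + 2.31 = 4.393
Step 4: [NOCl] = 1/4.393 = 0.2276 M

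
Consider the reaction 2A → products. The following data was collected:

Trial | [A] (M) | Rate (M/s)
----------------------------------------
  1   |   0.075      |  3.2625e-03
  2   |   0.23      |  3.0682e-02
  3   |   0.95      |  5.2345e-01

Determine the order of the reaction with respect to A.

second order (2)

Step 1: Compare trials to find order n where rate₂/rate₁ = ([A]₂/[A]₁)^n
Step 2: rate₂/rate₁ = 3.0682e-02/3.2625e-03 = 9.404
Step 3: [A]₂/[A]₁ = 0.23/0.075 = 3.067
Step 4: n = ln(9.404)/ln(3.067) = 2.00 ≈ 2
Step 5: The reaction is second order in A.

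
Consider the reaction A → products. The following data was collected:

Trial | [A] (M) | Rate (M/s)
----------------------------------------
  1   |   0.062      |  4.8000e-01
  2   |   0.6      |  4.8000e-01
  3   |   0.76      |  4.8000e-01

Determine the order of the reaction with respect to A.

zeroth order (0)

Step 1: Compare trials - when concentration changes, rate stays constant.
Step 2: rate₂/rate₁ = 4.8000e-01/4.8000e-01 = 1
Step 3: [A]₂/[A]₁ = 0.6/0.062 = 9.677
Step 4: Since rate ratio ≈ (conc ratio)^0, the reaction is zeroth order.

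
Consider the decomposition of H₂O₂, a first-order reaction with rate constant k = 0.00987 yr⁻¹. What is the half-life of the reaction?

70.23 yr

Step 1: For a first-order reaction, t₁/₂ = ln(2)/k
Step 2: t₁/₂ = ln(2)/0.00987
Step 3: t₁/₂ = 0.6931/0.00987 = 70.23 yr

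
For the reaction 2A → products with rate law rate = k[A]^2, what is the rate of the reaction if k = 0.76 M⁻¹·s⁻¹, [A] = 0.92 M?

0.6433 M/s

Step 1: Identify the rate law: rate = k[A]^2
Step 2: Substitute values: rate = 0.76 × (0.92)^2
Step 3: Calculate: rate = 0.76 × 0.8464 = 0.643264 M/s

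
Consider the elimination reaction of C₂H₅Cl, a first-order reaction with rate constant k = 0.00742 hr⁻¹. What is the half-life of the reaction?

93.42 hr

Step 1: For a first-order reaction, t₁/₂ = ln(2)/k
Step 2: t₁/₂ = ln(2)/0.00742
Step 3: t₁/₂ = 0.6931/0.00742 = 93.42 hr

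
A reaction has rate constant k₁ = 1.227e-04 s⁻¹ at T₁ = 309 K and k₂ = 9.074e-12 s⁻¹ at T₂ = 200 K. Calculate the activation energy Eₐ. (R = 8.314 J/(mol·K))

77.4 kJ/mol

Step 1: Use the two-temperature Arrhenius form: ln(k₂/k₁) = -Eₐ/R × (1/T₂ - 1/T₁)
Step 2: ln(k₂/k₁) = ln(9.074e-12/1.227e-04) = ln(7.39527e-08) = -16.4198
Step 3: 1/T₂ - 1/T₁ = 1/200 - 1/309 = 1.763754e-03 K⁻¹
Step 4: Eₐ = -R × ln(k₂/k₁) / (1/T₂ - 1/T₁) = -8.314 × -16.4198 / 1.763754e-03
Step 5: Eₐ = 7.7400e+04 J/mol = 77.4 kJ/mol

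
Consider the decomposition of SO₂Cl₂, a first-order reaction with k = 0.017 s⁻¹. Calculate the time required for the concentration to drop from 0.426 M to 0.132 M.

68.92 s

Step 1: For first-order: t = ln([SO₂Cl₂]₀/[SO₂Cl₂])/k
Step 2: t = ln(0.426/0.132)/0.017
Step 3: t = ln(3.227)/0.017
Step 4: t = 1.172/0.017 = 68.92 s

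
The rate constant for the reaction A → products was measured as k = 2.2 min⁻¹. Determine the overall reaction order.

first order (1)

Step 1: The units of k for an nth-order reaction are (concentration)^(1-n)·(time)⁻¹.
Step 2: Here k has units min⁻¹, so the concentration exponent is 0.
Step 3: 1 - n = 0 ⇒ n = 1. The reaction is first order.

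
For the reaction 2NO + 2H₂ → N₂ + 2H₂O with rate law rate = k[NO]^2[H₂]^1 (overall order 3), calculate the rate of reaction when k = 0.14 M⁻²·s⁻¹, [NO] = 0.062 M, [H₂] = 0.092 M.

4.951e-05 M/s

Step 1: The rate law is rate = k[NO]^2[H₂]^1, overall order = 2+1 = 3
Step 2: Substitute values: rate = 0.14 × (0.062)^2 × (0.092)^1
Step 3: rate = 0.14 × 0.003844 × 0.092 = 4.95107e-05 M/s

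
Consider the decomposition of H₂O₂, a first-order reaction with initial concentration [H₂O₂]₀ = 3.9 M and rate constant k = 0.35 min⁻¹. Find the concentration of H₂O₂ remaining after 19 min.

0.005047 M

Step 1: For a first-order reaction: [H₂O₂] = [H₂O₂]₀ × e^(-kt)
Step 2: [H₂O₂] = 3.9 × e^(-0.35 × 19)
Step 3: [H₂O₂] = 3.9 × e^(-6.65)
Step 4: [H₂O₂] = 3.9 × 0.00129402 = 0.005047 M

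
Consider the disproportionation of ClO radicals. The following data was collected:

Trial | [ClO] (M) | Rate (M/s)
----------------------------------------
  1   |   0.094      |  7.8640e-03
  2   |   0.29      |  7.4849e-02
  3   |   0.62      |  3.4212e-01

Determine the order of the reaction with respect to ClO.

second order (2)

Step 1: Compare trials to find order n where rate₂/rate₁ = ([ClO]₂/[ClO]₁)^n
Step 2: rate₂/rate₁ = 7.4849e-02/7.8640e-03 = 9.518
Step 3: [ClO]₂/[ClO]₁ = 0.29/0.094 = 3.085
Step 4: n = ln(9.518)/ln(3.085) = 2.00 ≈ 2
Step 5: The reaction is second order in ClO.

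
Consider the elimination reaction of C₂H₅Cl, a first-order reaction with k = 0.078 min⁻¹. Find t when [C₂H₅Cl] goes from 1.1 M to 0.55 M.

8.887 min

Step 1: For first-order: t = ln([C₂H₅Cl]₀/[C₂H₅Cl])/k
Step 2: t = ln(1.1/0.55)/0.078
Step 3: t = ln(2)/0.078
Step 4: t = 0.6931/0.078 = 8.887 min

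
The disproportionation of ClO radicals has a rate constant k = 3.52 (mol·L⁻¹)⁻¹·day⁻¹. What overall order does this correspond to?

second order (2)

Step 1: The units of k for an nth-order reaction are (concentration)^(1-n)·(time)⁻¹.
Step 2: Here k has units (mol·L⁻¹)⁻¹·day⁻¹, so the concentration exponent is -1.
Step 3: 1 - n = -1 ⇒ n = 2. The reaction is second order.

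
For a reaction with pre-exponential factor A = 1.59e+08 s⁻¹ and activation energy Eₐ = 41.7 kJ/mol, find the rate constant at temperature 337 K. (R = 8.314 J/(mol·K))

5.47e+01 s⁻¹

Step 1: Use the Arrhenius equation: k = A × exp(-Eₐ/RT)
Step 2: Convert Eₐ to J/mol: 41.7 kJ/mol = 41700 J/mol
Step 3: Calculate the exponent: -Eₐ/(RT) = -41700/(8.314 × 337) = -14.88319
Step 4: k = 1.59e+08 × exp(-14.88319)
Step 5: k = 1.59e+08 × 3.43805e-07 = 5.4665e+01 s⁻¹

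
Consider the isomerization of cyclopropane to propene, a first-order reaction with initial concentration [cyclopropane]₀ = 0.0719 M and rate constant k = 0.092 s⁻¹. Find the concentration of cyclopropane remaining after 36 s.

0.00262 M

Step 1: For a first-order reaction: [cyclopropane] = [cyclopropane]₀ × e^(-kt)
Step 2: [cyclopropane] = 0.0719 × e^(-0.092 × 36)
Step 3: [cyclopropane] = 0.0719 × e^(-3.312)
Step 4: [cyclopropane] = 0.0719 × 0.0364432 = 0.00262 M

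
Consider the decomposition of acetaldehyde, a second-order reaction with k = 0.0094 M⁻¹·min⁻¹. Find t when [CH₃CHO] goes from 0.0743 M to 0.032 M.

1893 min

Step 1: For second-order: t = (1/[CH₃CHO] - 1/[CH₃CHO]₀)/k
Step 2: t = (1/0.032 - 1/0.0743)/0.0094
Step 3: t = (31.25 - 13.46)/0.0094
Step 4: t = 17.79/0.0094 = 1893 min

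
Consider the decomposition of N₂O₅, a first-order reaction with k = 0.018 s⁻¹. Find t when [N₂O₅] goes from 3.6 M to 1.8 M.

38.51 s

Step 1: For first-order: t = ln([N₂O₅]₀/[N₂O₅])/k
Step 2: t = ln(3.6/1.8)/0.018
Step 3: t = ln(2)/0.018
Step 4: t = 0.6931/0.018 = 38.51 s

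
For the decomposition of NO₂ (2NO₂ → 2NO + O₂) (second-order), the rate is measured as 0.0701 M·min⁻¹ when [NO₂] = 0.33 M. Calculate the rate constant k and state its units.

0.6437 M⁻¹·min⁻¹

Step 1: rate = k[NO₂]^2, so k = rate / [NO₂]^2.
Step 2: k = 0.0701 / (0.33)^2 = 0.0701 / 0.1089.
Step 3: k = 0.6437 M⁻¹·min⁻¹.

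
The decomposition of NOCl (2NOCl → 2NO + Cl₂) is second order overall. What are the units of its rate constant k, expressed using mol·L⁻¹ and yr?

(mol·L⁻¹)⁻¹·yr⁻¹

Step 1: For overall order n, rate = k × (concentration)^n.
Step 2: Rate has units mol·L⁻¹·yr⁻¹; concentration term has units (mol·L⁻¹)^2.
Step 3: k = rate / (concentration)^n, so units of k = (mol·L⁻¹)^(1-2)·yr⁻¹ = (mol·L⁻¹)⁻¹·yr⁻¹.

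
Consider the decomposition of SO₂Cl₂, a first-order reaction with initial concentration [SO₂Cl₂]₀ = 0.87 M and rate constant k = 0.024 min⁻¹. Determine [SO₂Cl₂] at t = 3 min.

0.8096 M

Step 1: For a first-order reaction: [SO₂Cl₂] = [SO₂Cl₂]₀ × e^(-kt)
Step 2: [SO₂Cl₂] = 0.87 × e^(-0.024 × 3)
Step 3: [SO₂Cl₂] = 0.87 × e^(-0.072)
Step 4: [SO₂Cl₂] = 0.87 × 0.930531 = 0.8096 M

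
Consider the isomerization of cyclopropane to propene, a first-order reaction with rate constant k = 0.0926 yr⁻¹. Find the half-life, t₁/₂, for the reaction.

7.485 yr

Step 1: For a first-order reaction, t₁/₂ = ln(2)/k
Step 2: t₁/₂ = ln(2)/0.0926
Step 3: t₁/₂ = 0.6931/0.0926 = 7.485 yr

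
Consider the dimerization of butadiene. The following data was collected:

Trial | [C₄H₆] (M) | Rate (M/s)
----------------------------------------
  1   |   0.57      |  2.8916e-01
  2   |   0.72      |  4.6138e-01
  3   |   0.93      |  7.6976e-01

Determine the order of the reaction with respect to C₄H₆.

second order (2)

Step 1: Compare trials to find order n where rate₂/rate₁ = ([C₄H₆]₂/[C₄H₆]₁)^n
Step 2: rate₂/rate₁ = 4.6138e-01/2.8916e-01 = 1.596
Step 3: [C₄H₆]₂/[C₄H₆]₁ = 0.72/0.57 = 1.263
Step 4: n = ln(1.596)/ln(1.263) = 2.00 ≈ 2
Step 5: The reaction is second order in C₄H₆.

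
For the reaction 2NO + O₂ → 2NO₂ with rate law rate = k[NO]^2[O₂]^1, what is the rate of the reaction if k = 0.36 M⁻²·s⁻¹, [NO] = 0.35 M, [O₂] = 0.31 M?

0.01367 M/s

Step 1: The rate law is rate = k[NO]^2[O₂]^1
Step 2: Substitute: rate = 0.36 × (0.35)^2 × (0.31)^1
Step 3: rate = 0.36 × 0.1225 × 0.31 = 0.013671 M/s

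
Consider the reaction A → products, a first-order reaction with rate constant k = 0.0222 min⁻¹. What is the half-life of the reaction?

31.22 min

Step 1: For a first-order reaction, t₁/₂ = ln(2)/k
Step 2: t₁/₂ = ln(2)/0.0222
Step 3: t₁/₂ = 0.6931/0.0222 = 31.22 min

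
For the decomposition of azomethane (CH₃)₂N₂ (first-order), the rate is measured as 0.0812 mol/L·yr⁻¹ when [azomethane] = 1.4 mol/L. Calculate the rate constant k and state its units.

0.058 yr⁻¹

Step 1: rate = k[azomethane]^1, so k = rate / [azomethane]^1.
Step 2: k = 0.0812 / (1.4)^1 = 0.0812 / 1.4.
Step 3: k = 0.058 yr⁻¹.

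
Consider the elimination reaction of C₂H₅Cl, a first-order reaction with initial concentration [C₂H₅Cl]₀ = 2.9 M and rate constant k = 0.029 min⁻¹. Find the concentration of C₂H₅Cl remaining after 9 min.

2.234 M

Step 1: For a first-order reaction: [C₂H₅Cl] = [C₂H₅Cl]₀ × e^(-kt)
Step 2: [C₂H₅Cl] = 2.9 × e^(-0.029 × 9)
Step 3: [C₂H₅Cl] = 2.9 × e^(-0.261)
Step 4: [C₂H₅Cl] = 2.9 × 0.770281 = 2.234 M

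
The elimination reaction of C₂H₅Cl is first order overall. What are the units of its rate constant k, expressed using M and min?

min⁻¹

Step 1: For overall order n, rate = k × (concentration)^n.
Step 2: Rate has units M·min⁻¹; concentration term has units M^1.
Step 3: k = rate / (concentration)^n, so units of k = M^(1-1)·min⁻¹ = min⁻¹.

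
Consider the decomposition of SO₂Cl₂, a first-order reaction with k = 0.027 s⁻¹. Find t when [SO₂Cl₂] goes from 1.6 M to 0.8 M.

25.67 s

Step 1: For first-order: t = ln([SO₂Cl₂]₀/[SO₂Cl₂])/k
Step 2: t = ln(1.6/0.8)/0.027
Step 3: t = ln(2)/0.027
Step 4: t = 0.6931/0.027 = 25.67 s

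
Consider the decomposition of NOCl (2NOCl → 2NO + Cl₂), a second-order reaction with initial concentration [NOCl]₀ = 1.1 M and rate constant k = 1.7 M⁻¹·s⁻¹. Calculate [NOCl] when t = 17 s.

0.03355 M

Step 1: For a second-order reaction: 1/[NOCl] = 1/[NOCl]₀ + kt
Step 2: 1/[NOCl] = 1/1.1 + 1.7 × 17
Step 3: 1/[NOCl] = 0.9091 + 28.9 = 29.81
Step 4: [NOCl] = 1/29.81 = 0.03355 M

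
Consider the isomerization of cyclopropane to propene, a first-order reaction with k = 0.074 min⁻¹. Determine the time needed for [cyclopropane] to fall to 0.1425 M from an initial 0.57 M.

18.73 min

Step 1: For first-order: t = ln([cyclopropane]₀/[cyclopropane])/k
Step 2: t = ln(0.57/0.1425)/0.074
Step 3: t = ln(4)/0.074
Step 4: t = 1.386/0.074 = 18.73 min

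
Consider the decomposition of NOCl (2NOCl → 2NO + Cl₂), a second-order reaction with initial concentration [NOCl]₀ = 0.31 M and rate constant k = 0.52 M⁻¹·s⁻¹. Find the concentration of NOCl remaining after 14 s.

0.09519 M

Step 1: For a second-order reaction: 1/[NOCl] = 1/[NOCl]₀ + kt
Step 2: 1/[NOCl] = 1/0.31 + 0.52 × 14
Step 3: 1/[NOCl] = 3.226 + 7.28 = 10.51
Step 4: [NOCl] = 1/10.51 = 0.09519 M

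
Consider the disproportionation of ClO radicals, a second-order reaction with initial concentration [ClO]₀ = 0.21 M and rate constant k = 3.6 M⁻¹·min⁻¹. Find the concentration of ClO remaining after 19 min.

0.01367 M

Step 1: For a second-order reaction: 1/[ClO] = 1/[ClO]₀ + kt
Step 2: 1/[ClO] = 1/0.21 + 3.6 × 19
Step 3: 1/[ClO] = 4.762 + 68.4 = 73.16
Step 4: [ClO] = 1/73.16 = 0.01367 M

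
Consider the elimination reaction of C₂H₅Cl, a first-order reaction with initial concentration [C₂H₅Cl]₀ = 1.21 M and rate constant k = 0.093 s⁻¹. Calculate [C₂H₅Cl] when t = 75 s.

0.001131 M

Step 1: For a first-order reaction: [C₂H₅Cl] = [C₂H₅Cl]₀ × e^(-kt)
Step 2: [C₂H₅Cl] = 1.21 × e^(-0.093 × 75)
Step 3: [C₂H₅Cl] = 1.21 × e^(-6.975)
Step 4: [C₂H₅Cl] = 1.21 × 0.000934966 = 0.001131 M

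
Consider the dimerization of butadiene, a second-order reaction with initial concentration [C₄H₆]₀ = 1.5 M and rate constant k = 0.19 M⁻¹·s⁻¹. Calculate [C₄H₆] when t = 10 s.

0.3896 M

Step 1: For a second-order reaction: 1/[C₄H₆] = 1/[C₄H₆]₀ + kt
Step 2: 1/[C₄H₆] = 1/1.5 + 0.19 × 10
Step 3: 1/[C₄H₆] = 0.6667 + 1.9 = 2.567
Step 4: [C₄H₆] = 1/2.567 = 0.3896 M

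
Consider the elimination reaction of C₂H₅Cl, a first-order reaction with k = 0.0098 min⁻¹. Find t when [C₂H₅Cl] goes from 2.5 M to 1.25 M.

70.73 min

Step 1: For first-order: t = ln([C₂H₅Cl]₀/[C₂H₅Cl])/k
Step 2: t = ln(2.5/1.25)/0.0098
Step 3: t = ln(2)/0.0098
Step 4: t = 0.6931/0.0098 = 70.73 min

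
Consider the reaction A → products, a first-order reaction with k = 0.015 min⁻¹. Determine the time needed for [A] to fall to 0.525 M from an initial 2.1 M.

92.42 min

Step 1: For first-order: t = ln([A]₀/[A])/k
Step 2: t = ln(2.1/0.525)/0.015
Step 3: t = ln(4)/0.015
Step 4: t = 1.386/0.015 = 92.42 min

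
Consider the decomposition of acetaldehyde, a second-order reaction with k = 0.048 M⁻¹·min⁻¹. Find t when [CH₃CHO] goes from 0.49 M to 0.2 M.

61.65 min

Step 1: For second-order: t = (1/[CH₃CHO] - 1/[CH₃CHO]₀)/k
Step 2: t = (1/0.2 - 1/0.49)/0.048
Step 3: t = (5 - 2.041)/0.048
Step 4: t = 2.959/0.048 = 61.65 min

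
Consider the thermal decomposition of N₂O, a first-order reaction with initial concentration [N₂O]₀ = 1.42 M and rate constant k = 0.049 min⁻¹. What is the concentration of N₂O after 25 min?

0.4171 M

Step 1: For a first-order reaction: [N₂O] = [N₂O]₀ × e^(-kt)
Step 2: [N₂O] = 1.42 × e^(-0.049 × 25)
Step 3: [N₂O] = 1.42 × e^(-1.225)
Step 4: [N₂O] = 1.42 × 0.293758 = 0.4171 M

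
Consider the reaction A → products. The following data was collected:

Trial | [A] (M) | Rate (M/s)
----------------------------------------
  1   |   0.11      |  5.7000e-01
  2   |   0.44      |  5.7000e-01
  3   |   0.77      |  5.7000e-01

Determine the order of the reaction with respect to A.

zeroth order (0)

Step 1: Compare trials - when concentration changes, rate stays constant.
Step 2: rate₂/rate₁ = 5.7000e-01/5.7000e-01 = 1
Step 3: [A]₂/[A]₁ = 0.44/0.11 = 4
Step 4: Since rate ratio ≈ (conc ratio)^0, the reaction is zeroth order.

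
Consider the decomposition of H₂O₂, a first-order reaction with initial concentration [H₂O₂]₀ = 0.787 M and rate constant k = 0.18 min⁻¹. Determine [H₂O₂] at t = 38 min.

0.0008422 M

Step 1: For a first-order reaction: [H₂O₂] = [H₂O₂]₀ × e^(-kt)
Step 2: [H₂O₂] = 0.787 × e^(-0.18 × 38)
Step 3: [H₂O₂] = 0.787 × e^(-6.84)
Step 4: [H₂O₂] = 0.787 × 0.0010701 = 0.0008422 M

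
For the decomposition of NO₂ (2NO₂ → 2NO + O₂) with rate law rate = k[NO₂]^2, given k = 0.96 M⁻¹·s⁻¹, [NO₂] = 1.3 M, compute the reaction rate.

1.622 M/s

Step 1: Identify the rate law: rate = k[NO₂]^2
Step 2: Substitute values: rate = 0.96 × (1.3)^2
Step 3: Calculate: rate = 0.96 × 1.69 = 1.6224 M/s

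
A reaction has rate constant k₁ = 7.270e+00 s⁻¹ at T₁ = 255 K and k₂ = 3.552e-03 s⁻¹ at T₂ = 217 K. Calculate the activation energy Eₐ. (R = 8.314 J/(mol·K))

92.3 kJ/mol

Step 1: Use the two-temperature Arrhenius form: ln(k₂/k₁) = -Eₐ/R × (1/T₂ - 1/T₁)
Step 2: ln(k₂/k₁) = ln(3.552e-03/7.270e+00) = ln(0.000488583) = -7.624
Step 3: 1/T₂ - 1/T₁ = 1/217 - 1/255 = 6.867263e-04 K⁻¹
Step 4: Eₐ = -R × ln(k₂/k₁) / (1/T₂ - 1/T₁) = -8.314 × -7.624 / 6.867263e-04
Step 5: Eₐ = 9.2302e+04 J/mol = 92.3 kJ/mol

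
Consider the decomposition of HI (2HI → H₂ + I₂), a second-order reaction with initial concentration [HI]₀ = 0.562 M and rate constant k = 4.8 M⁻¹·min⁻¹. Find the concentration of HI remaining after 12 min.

0.01684 M

Step 1: For a second-order reaction: 1/[HI] = 1/[HI]₀ + kt
Step 2: 1/[HI] = 1/0.562 + 4.8 × 12
Step 3: 1/[HI] = 1.779 + 57.6 = 59.38
Step 4: [HI] = 1/59.38 = 0.01684 M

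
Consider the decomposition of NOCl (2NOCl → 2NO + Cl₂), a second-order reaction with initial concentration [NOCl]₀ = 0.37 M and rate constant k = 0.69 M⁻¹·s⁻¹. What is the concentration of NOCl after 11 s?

0.09716 M

Step 1: For a second-order reaction: 1/[NOCl] = 1/[NOCl]₀ + kt
Step 2: 1/[NOCl] = 1/0.37 + 0.69 × 11
Step 3: 1/[NOCl] = 2.703 + 7.59 = 10.29
Step 4: [NOCl] = 1/10.29 = 0.09716 M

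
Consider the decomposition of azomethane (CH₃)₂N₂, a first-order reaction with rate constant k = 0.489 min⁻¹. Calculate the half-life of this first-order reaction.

1.417 min

Step 1: For a first-order reaction, t₁/₂ = ln(2)/k
Step 2: t₁/₂ = ln(2)/0.489
Step 3: t₁/₂ = 0.6931/0.489 = 1.417 min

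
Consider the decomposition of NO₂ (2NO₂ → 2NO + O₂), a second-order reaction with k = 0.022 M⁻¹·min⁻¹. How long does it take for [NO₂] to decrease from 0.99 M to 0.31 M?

100.7 min

Step 1: For second-order: t = (1/[NO₂] - 1/[NO₂]₀)/k
Step 2: t = (1/0.31 - 1/0.99)/0.022
Step 3: t = (3.226 - 1.01)/0.022
Step 4: t = 2.216/0.022 = 100.7 min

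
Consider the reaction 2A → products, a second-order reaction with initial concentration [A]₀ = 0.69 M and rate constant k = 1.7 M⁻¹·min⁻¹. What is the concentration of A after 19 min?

0.02963 M

Step 1: For a second-order reaction: 1/[A] = 1/[A]₀ + kt
Step 2: 1/[A] = 1/0.69 + 1.7 × 19
Step 3: 1/[A] = 1.449 + 32.3 = 33.75
Step 4: [A] = 1/33.75 = 0.02963 M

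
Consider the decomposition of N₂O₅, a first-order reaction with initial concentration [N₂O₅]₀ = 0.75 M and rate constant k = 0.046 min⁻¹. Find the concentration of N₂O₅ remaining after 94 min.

0.009935 M

Step 1: For a first-order reaction: [N₂O₅] = [N₂O₅]₀ × e^(-kt)
Step 2: [N₂O₅] = 0.75 × e^(-0.046 × 94)
Step 3: [N₂O₅] = 0.75 × e^(-4.324)
Step 4: [N₂O₅] = 0.75 × 0.0132468 = 0.009935 M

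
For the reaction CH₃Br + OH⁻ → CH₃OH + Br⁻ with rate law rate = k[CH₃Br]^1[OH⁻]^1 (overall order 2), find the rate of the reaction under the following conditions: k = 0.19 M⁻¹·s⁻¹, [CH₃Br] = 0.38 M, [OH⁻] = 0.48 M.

0.03466 M/s

Step 1: The rate law is rate = k[CH₃Br]^1[OH⁻]^1, overall order = 1+1 = 2
Step 2: Substitute values: rate = 0.19 × (0.38)^1 × (0.48)^1
Step 3: rate = 0.19 × 0.38 × 0.48 = 0.034656 M/s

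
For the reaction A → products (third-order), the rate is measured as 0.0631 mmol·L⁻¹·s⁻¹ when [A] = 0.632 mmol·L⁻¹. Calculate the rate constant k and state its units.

0.25 (mmol·L⁻¹)⁻²·s⁻¹

Step 1: rate = k[A]^3, so k = rate / [A]^3.
Step 2: k = 0.0631 / (0.632)^3 = 0.0631 / 0.2524.
Step 3: k = 0.25 (mmol·L⁻¹)⁻²·s⁻¹.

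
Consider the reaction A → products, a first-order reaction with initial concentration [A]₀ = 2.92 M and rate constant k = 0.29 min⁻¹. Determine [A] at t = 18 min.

0.01579 M

Step 1: For a first-order reaction: [A] = [A]₀ × e^(-kt)
Step 2: [A] = 2.92 × e^(-0.29 × 18)
Step 3: [A] = 2.92 × e^(-5.22)
Step 4: [A] = 2.92 × 0.00540733 = 0.01579 M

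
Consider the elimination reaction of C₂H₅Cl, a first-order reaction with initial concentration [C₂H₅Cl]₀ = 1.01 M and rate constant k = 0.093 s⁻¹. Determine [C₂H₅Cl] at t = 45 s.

0.01537 M

Step 1: For a first-order reaction: [C₂H₅Cl] = [C₂H₅Cl]₀ × e^(-kt)
Step 2: [C₂H₅Cl] = 1.01 × e^(-0.093 × 45)
Step 3: [C₂H₅Cl] = 1.01 × e^(-4.185)
Step 4: [C₂H₅Cl] = 1.01 × 0.0152222 = 0.01537 M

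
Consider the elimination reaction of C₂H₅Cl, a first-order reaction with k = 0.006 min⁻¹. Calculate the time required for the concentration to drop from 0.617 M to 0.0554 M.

401.7 min

Step 1: For first-order: t = ln([C₂H₅Cl]₀/[C₂H₅Cl])/k
Step 2: t = ln(0.617/0.0554)/0.006
Step 3: t = ln(11.14)/0.006
Step 4: t = 2.41/0.006 = 401.7 min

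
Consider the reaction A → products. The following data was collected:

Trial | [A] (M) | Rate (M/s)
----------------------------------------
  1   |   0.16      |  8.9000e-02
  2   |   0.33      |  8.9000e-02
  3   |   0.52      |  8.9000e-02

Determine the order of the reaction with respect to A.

zeroth order (0)

Step 1: Compare trials - when concentration changes, rate stays constant.
Step 2: rate₂/rate₁ = 8.9000e-02/8.9000e-02 = 1
Step 3: [A]₂/[A]₁ = 0.33/0.16 = 2.062
Step 4: Since rate ratio ≈ (conc ratio)^0, the reaction is zeroth order.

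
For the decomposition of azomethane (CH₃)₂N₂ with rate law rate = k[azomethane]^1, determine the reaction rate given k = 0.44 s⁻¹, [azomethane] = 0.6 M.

0.264 M/s

Step 1: Identify the rate law: rate = k[azomethane]^1
Step 2: Substitute values: rate = 0.44 × (0.6)^1
Step 3: Calculate: rate = 0.44 × 0.6 = 0.264 M/s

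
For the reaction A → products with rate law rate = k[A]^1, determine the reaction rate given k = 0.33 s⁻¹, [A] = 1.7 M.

0.561 M/s

Step 1: Identify the rate law: rate = k[A]^1
Step 2: Substitute values: rate = 0.33 × (1.7)^1
Step 3: Calculate: rate = 0.33 × 1.7 = 0.561 M/s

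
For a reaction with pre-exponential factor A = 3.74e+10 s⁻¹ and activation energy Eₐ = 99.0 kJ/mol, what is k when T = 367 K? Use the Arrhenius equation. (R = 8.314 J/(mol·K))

3.03e-04 s⁻¹

Step 1: Use the Arrhenius equation: k = A × exp(-Eₐ/RT)
Step 2: Convert Eₐ to J/mol: 99.0 kJ/mol = 99000 J/mol
Step 3: Calculate the exponent: -Eₐ/(RT) = -99000/(8.314 × 367) = -32.44585
Step 4: k = 3.74e+10 × exp(-32.44585)
Step 5: k = 3.74e+10 × 8.10861e-15 = 3.0326e-04 s⁻¹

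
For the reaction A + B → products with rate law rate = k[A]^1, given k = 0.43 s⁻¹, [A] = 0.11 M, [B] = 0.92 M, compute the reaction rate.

0.0473 M/s

Step 1: The rate law is rate = k[A]^1
Step 2: Note that the rate does not depend on [B] (zero order in B).
Step 3: rate = 0.43 × (0.11)^1 = 0.0473 M/s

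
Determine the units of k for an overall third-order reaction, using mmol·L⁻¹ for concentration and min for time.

(mmol·L⁻¹)⁻²·min⁻¹

Step 1: For overall order n, rate = k × (concentration)^n.
Step 2: Rate has units mmol·L⁻¹·min⁻¹; concentration term has units (mmol·L⁻¹)^3.
Step 3: k = rate / (concentration)^n, so units of k = (mmol·L⁻¹)^(1-3)·min⁻¹ = (mmol·L⁻¹)⁻²·min⁻¹.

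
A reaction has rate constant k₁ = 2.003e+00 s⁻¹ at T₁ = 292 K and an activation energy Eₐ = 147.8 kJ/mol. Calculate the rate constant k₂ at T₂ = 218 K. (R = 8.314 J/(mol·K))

2.121e-09 s⁻¹

Step 1: Use the two-temperature Arrhenius form: ln(k₂/k₁) = -Eₐ/R × (1/T₂ - 1/T₁)
Step 2: Convert Eₐ to J/mol: 147.8 kJ/mol = 147800 J/mol
Step 3: 1/T₂ - 1/T₁ = 1/218 - 1/292 = 1.162498e-03 K⁻¹
Step 4: ln(k₂/k₁) = -147800/8.314 × 1.162498e-03 = -20.66601
Step 5: k₂ = k₁ × exp(-20.66601) = 2.003e+00 × 1.05893e-09 = 2.121e-09 s⁻¹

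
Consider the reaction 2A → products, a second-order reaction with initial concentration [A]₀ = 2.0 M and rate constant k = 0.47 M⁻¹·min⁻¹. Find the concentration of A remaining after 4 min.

0.4202 M

Step 1: For a second-order reaction: 1/[A] = 1/[A]₀ + kt
Step 2: 1/[A] = 1/2.0 + 0.47 × 4
Step 3: 1/[A] = 0.5 + 1.88 = 2.38
Step 4: [A] = 1/2.38 = 0.4202 M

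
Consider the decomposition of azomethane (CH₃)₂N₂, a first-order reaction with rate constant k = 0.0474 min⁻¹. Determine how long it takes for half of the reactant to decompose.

14.62 min

Step 1: For a first-order reaction, t₁/₂ = ln(2)/k
Step 2: t₁/₂ = ln(2)/0.0474
Step 3: t₁/₂ = 0.6931/0.0474 = 14.62 min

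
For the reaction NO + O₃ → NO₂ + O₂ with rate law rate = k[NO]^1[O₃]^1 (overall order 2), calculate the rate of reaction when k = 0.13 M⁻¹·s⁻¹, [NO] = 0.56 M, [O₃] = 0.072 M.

0.005242 M/s

Step 1: The rate law is rate = k[NO]^1[O₃]^1, overall order = 1+1 = 2
Step 2: Substitute values: rate = 0.13 × (0.56)^1 × (0.072)^1
Step 3: rate = 0.13 × 0.56 × 0.072 = 0.0052416 M/s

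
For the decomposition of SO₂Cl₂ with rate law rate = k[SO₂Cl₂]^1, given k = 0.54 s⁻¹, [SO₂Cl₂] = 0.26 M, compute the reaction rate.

0.1404 M/s

Step 1: Identify the rate law: rate = k[SO₂Cl₂]^1
Step 2: Substitute values: rate = 0.54 × (0.26)^1
Step 3: Calculate: rate = 0.54 × 0.26 = 0.1404 M/s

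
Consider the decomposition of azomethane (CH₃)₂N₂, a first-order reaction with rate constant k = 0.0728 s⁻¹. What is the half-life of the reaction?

9.521 s

Step 1: For a first-order reaction, t₁/₂ = ln(2)/k
Step 2: t₁/₂ = ln(2)/0.0728
Step 3: t₁/₂ = 0.6931/0.0728 = 9.521 s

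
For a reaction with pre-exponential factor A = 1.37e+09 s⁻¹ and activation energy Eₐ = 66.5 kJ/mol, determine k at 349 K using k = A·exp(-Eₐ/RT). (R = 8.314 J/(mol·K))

1.53e-01 s⁻¹

Step 1: Use the Arrhenius equation: k = A × exp(-Eₐ/RT)
Step 2: Convert Eₐ to J/mol: 66.5 kJ/mol = 66500 J/mol
Step 3: Calculate the exponent: -Eₐ/(RT) = -66500/(8.314 × 349) = -22.91850
Step 4: k = 1.37e+09 × exp(-22.91850)
Step 5: k = 1.37e+09 × 1.11332e-10 = 1.5252e-01 s⁻¹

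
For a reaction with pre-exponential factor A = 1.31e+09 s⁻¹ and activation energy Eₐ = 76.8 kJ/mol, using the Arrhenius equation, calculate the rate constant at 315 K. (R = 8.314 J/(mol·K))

2.41e-04 s⁻¹

Step 1: Use the Arrhenius equation: k = A × exp(-Eₐ/RT)
Step 2: Convert Eₐ to J/mol: 76.8 kJ/mol = 76800 J/mol
Step 3: Calculate the exponent: -Eₐ/(RT) = -76800/(8.314 × 315) = -29.32518
Step 4: k = 1.31e+09 × exp(-29.32518)
Step 5: k = 1.31e+09 × 1.83754e-13 = 2.4072e-04 s⁻¹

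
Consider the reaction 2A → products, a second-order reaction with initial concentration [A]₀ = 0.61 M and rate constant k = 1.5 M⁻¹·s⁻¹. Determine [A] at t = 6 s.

0.09399 M

Step 1: For a second-order reaction: 1/[A] = 1/[A]₀ + kt
Step 2: 1/[A] = 1/0.61 + 1.5 × 6
Step 3: 1/[A] = 1.639 + 9 = 10.64
Step 4: [A] = 1/10.64 = 0.09399 M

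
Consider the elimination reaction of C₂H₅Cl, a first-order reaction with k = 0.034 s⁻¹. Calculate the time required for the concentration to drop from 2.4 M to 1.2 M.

20.39 s

Step 1: For first-order: t = ln([C₂H₅Cl]₀/[C₂H₅Cl])/k
Step 2: t = ln(2.4/1.2)/0.034
Step 3: t = ln(2)/0.034
Step 4: t = 0.6931/0.034 = 20.39 s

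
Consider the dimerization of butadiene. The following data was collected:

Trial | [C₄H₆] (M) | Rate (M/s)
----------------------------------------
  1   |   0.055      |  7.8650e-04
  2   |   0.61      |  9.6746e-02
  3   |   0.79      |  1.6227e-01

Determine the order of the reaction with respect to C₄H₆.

second order (2)

Step 1: Compare trials to find order n where rate₂/rate₁ = ([C₄H₆]₂/[C₄H₆]₁)^n
Step 2: rate₂/rate₁ = 9.6746e-02/7.8650e-04 = 123
Step 3: [C₄H₆]₂/[C₄H₆]₁ = 0.61/0.055 = 11.09
Step 4: n = ln(123)/ln(11.09) = 2.00 ≈ 2
Step 5: The reaction is second order in C₄H₆.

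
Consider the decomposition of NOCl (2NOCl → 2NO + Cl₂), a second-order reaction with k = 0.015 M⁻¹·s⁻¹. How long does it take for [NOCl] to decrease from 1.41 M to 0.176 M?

331.5 s

Step 1: For second-order: t = (1/[NOCl] - 1/[NOCl]₀)/k
Step 2: t = (1/0.176 - 1/1.41)/0.015
Step 3: t = (5.682 - 0.7092)/0.015
Step 4: t = 4.973/0.015 = 331.5 s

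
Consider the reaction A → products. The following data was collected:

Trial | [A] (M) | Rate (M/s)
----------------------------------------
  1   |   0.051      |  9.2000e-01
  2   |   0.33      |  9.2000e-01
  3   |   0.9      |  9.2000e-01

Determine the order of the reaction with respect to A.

zeroth order (0)

Step 1: Compare trials - when concentration changes, rate stays constant.
Step 2: rate₂/rate₁ = 9.2000e-01/9.2000e-01 = 1
Step 3: [A]₂/[A]₁ = 0.33/0.051 = 6.471
Step 4: Since rate ratio ≈ (conc ratio)^0, the reaction is zeroth order.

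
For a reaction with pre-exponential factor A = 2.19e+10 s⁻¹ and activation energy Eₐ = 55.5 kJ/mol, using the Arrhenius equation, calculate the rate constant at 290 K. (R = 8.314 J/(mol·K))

2.21e+00 s⁻¹

Step 1: Use the Arrhenius equation: k = A × exp(-Eₐ/RT)
Step 2: Convert Eₐ to J/mol: 55.5 kJ/mol = 55500 J/mol
Step 3: Calculate the exponent: -Eₐ/(RT) = -55500/(8.314 × 290) = -23.01892
Step 4: k = 2.19e+10 × exp(-23.01892)
Step 5: k = 2.19e+10 × 1.00696e-10 = 2.2052e+00 s⁻¹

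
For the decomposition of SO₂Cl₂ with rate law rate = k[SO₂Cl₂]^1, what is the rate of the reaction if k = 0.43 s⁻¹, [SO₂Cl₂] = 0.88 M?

0.3784 M/s

Step 1: Identify the rate law: rate = k[SO₂Cl₂]^1
Step 2: Substitute values: rate = 0.43 × (0.88)^1
Step 3: Calculate: rate = 0.43 × 0.88 = 0.3784 M/s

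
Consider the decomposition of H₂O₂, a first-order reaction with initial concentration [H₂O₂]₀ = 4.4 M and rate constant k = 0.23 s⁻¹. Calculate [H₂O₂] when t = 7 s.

0.8795 M

Step 1: For a first-order reaction: [H₂O₂] = [H₂O₂]₀ × e^(-kt)
Step 2: [H₂O₂] = 4.4 × e^(-0.23 × 7)
Step 3: [H₂O₂] = 4.4 × e^(-1.61)
Step 4: [H₂O₂] = 4.4 × 0.199888 = 0.8795 M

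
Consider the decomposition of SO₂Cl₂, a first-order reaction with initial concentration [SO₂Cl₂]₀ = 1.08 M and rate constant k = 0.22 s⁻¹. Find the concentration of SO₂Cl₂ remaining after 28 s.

0.002281 M

Step 1: For a first-order reaction: [SO₂Cl₂] = [SO₂Cl₂]₀ × e^(-kt)
Step 2: [SO₂Cl₂] = 1.08 × e^(-0.22 × 28)
Step 3: [SO₂Cl₂] = 1.08 × e^(-6.16)
Step 4: [SO₂Cl₂] = 1.08 × 0.00211225 = 0.002281 M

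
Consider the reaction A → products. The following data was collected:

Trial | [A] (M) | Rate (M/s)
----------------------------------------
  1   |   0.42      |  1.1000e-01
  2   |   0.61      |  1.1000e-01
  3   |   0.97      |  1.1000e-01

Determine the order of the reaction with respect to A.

zeroth order (0)

Step 1: Compare trials - when concentration changes, rate stays constant.
Step 2: rate₂/rate₁ = 1.1000e-01/1.1000e-01 = 1
Step 3: [A]₂/[A]₁ = 0.61/0.42 = 1.452
Step 4: Since rate ratio ≈ (conc ratio)^0, the reaction is zeroth order.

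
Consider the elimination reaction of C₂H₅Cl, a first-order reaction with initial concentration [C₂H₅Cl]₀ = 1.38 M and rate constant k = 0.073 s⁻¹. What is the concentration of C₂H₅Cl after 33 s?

0.1241 M

Step 1: For a first-order reaction: [C₂H₅Cl] = [C₂H₅Cl]₀ × e^(-kt)
Step 2: [C₂H₅Cl] = 1.38 × e^(-0.073 × 33)
Step 3: [C₂H₅Cl] = 1.38 × e^(-2.409)
Step 4: [C₂H₅Cl] = 1.38 × 0.0899052 = 0.1241 M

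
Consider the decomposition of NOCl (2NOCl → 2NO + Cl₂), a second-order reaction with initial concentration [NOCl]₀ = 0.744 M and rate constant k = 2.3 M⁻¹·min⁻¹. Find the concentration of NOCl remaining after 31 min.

0.01377 M

Step 1: For a second-order reaction: 1/[NOCl] = 1/[NOCl]₀ + kt
Step 2: 1/[NOCl] = 1/0.744 + 2.3 × 31
Step 3: 1/[NOCl] = 1.344 + 71.3 = 72.64
Step 4: [NOCl] = 1/72.64 = 0.01377 M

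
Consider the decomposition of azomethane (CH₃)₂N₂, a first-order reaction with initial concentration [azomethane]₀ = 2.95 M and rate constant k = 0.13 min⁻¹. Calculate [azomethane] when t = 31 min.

0.05243 M

Step 1: For a first-order reaction: [azomethane] = [azomethane]₀ × e^(-kt)
Step 2: [azomethane] = 2.95 × e^(-0.13 × 31)
Step 3: [azomethane] = 2.95 × e^(-4.03)
Step 4: [azomethane] = 2.95 × 0.0177743 = 0.05243 M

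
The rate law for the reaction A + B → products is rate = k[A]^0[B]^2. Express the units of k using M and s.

M⁻¹·s⁻¹

Step 1: Overall order = 0 + 2 = 2.
Step 2: rate has units M·s⁻¹; [A]^0[B]^2 has units M^2.
Step 3: k = rate/([A]^0[B]^2), so units of k = M^(1-2)·s⁻¹ = M⁻¹·s⁻¹.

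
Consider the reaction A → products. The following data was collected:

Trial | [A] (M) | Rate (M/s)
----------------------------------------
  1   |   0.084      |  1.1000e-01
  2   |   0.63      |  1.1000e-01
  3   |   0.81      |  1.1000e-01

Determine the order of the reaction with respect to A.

zeroth order (0)

Step 1: Compare trials - when concentration changes, rate stays constant.
Step 2: rate₂/rate₁ = 1.1000e-01/1.1000e-01 = 1
Step 3: [A]₂/[A]₁ = 0.63/0.084 = 7.5
Step 4: Since rate ratio ≈ (conc ratio)^0, the reaction is zeroth order.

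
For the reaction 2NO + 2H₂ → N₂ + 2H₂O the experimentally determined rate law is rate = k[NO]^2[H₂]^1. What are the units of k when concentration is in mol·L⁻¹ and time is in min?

(mol·L⁻¹)⁻²·min⁻¹

Step 1: Overall order = 2 + 1 = 3.
Step 2: rate has units mol·L⁻¹·min⁻¹; [NO]^2[H₂]^1 has units (mol·L⁻¹)^3.
Step 3: k = rate/([NO]^2[H₂]^1), so units of k = (mol·L⁻¹)^(1-3)·min⁻¹ = (mol·L⁻¹)⁻²·min⁻¹.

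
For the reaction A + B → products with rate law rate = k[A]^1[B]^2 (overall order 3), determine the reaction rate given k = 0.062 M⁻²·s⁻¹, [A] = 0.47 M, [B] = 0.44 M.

0.005642 M/s

Step 1: The rate law is rate = k[A]^1[B]^2, overall order = 1+2 = 3
Step 2: Substitute values: rate = 0.062 × (0.47)^1 × (0.44)^2
Step 3: rate = 0.062 × 0.47 × 0.1936 = 0.0056415 M/s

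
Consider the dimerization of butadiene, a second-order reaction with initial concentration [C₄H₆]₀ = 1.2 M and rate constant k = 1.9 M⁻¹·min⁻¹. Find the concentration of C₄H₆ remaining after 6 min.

0.08174 M

Step 1: For a second-order reaction: 1/[C₄H₆] = 1/[C₄H₆]₀ + kt
Step 2: 1/[C₄H₆] = 1/1.2 + 1.9 × 6
Step 3: 1/[C₄H₆] = 0.8333 + 11.4 = 12.23
Step 4: [C₄H₆] = 1/12.23 = 0.08174 M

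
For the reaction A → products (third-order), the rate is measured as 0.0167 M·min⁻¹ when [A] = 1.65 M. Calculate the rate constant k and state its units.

0.003718 M⁻²·min⁻¹

Step 1: rate = k[A]^3, so k = rate / [A]^3.
Step 2: k = 0.0167 / (1.65)^3 = 0.0167 / 4.492.
Step 3: k = 0.003718 M⁻²·min⁻¹.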